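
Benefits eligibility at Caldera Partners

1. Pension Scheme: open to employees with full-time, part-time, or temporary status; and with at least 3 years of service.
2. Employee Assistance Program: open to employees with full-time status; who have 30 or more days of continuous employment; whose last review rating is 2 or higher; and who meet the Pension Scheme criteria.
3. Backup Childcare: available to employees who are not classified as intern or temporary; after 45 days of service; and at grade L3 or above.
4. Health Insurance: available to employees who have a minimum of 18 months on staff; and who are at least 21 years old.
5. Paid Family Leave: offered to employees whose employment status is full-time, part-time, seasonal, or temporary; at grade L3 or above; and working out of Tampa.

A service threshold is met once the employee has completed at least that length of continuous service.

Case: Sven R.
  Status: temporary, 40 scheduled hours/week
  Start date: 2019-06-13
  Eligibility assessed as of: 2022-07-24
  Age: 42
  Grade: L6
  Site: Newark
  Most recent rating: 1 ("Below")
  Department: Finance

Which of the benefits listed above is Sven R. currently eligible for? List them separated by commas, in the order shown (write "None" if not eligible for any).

Service from 2019-06-13 to 2022-07-24: 1137 days.
Pension Scheme — status temporary ✓; service 1137 days ≥ 3 years (≈1095 days) ✓ → eligible.
Employee Assistance Program — status temporary ✗ (requires full-time) → not eligible.
Backup Childcare — status temporary ✗ (excluded) → not eligible.
Health Insurance — service 1137 days ≥ 18 months (≈540 days) ✓; age 42 ≥ 21 ✓ → eligible.
Paid Family Leave — status temporary ✓; grade L6 ≥ L3 ✓; site Newark ✗ (not Tampa) → not eligible.

Pension Scheme, Health Insurance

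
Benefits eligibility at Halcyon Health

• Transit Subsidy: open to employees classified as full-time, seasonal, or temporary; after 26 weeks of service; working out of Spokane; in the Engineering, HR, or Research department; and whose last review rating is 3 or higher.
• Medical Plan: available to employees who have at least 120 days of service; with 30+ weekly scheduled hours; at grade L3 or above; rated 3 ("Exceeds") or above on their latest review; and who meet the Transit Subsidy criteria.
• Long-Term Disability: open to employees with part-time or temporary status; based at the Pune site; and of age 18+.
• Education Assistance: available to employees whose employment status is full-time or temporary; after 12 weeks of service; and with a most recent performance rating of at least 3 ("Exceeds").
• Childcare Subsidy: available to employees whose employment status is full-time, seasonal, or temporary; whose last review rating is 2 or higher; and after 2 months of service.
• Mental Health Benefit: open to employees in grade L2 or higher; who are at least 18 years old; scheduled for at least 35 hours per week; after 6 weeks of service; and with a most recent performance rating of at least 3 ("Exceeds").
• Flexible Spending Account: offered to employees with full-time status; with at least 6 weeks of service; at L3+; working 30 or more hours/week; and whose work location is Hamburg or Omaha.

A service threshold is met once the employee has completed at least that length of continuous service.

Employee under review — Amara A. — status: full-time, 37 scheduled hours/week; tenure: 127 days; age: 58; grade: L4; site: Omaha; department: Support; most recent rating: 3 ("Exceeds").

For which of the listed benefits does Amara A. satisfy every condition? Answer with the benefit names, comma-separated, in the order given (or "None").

Education Assistance, Childcare Subsidy, Mental Health Benefit, Flexible Spending Account

Transit Subsidy — status full-time ✓; service 127 days < 26 weeks (≈182 days) ✗ → not eligible.
Medical Plan — service 127 days ≥ 120 days ✓; 37 hrs/wk ≥ 30 ✓; grade L4 ≥ L3 ✓; rating 3 ≥ 3 ✓; not eligible for Transit Subsidy ✗ → not eligible.
Long-Term Disability — status full-time ✗ (requires part-time or temporary) → not eligible.
Education Assistance — status full-time ✓; service 127 days ≥ 12 weeks (≈84 days) ✓; rating 3 ≥ 3 ✓ → eligible.
Childcare Subsidy — status full-time ✓; rating 3 ≥ 2 ✓; service 127 days ≥ 2 months (≈60 days) ✓ → eligible.
Mental Health Benefit — grade L4 ≥ L2 ✓; age 58 ≥ 18 ✓; 37 hrs/wk ≥ 35 ✓; service 127 days ≥ 6 weeks (≈42 days) ✓; rating 3 ≥ 3 ✓ → eligible.
Flexible Spending Account — status full-time ✓; service 127 days ≥ 6 weeks (≈42 days) ✓; grade L4 ≥ L3 ✓; 37 hrs/wk ≥ 30 ✓; site Omaha ✓ → eligible.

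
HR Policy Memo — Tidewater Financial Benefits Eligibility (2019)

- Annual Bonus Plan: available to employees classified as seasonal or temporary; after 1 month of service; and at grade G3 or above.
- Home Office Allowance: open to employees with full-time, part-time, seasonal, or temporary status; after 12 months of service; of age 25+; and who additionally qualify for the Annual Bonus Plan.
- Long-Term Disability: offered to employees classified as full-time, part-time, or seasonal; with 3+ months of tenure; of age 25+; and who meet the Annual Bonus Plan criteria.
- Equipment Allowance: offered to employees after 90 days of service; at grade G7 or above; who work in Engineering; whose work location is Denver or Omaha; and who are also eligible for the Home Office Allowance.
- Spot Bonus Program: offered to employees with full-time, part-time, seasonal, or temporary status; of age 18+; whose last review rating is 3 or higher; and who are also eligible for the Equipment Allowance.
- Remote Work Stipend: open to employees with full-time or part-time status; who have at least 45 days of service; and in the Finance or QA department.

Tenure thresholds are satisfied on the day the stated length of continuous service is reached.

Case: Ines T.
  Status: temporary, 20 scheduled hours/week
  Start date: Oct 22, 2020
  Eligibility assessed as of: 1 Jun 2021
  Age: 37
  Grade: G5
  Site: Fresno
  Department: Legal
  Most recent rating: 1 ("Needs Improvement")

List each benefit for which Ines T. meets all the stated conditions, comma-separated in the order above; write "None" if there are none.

Service from Oct 22, 2020 to 1 Jun 2021: 222 days.
Annual Bonus Plan — status temporary ✓; service 222 days ≥ 1 month (≈30 days) ✓; grade G5 ≥ G3 ✓ → eligible.
Home Office Allowance — status temporary ✓; service 222 days < 12 months (≈360 days) ✗ → not eligible.
Long-Term Disability — status temporary ✗ (requires full-time, part-time, or seasonal) → not eligible.
Equipment Allowance — service 222 days ≥ 90 days ✓; grade G5 < G7 ✗ → not eligible.
Spot Bonus Program — status temporary ✓; age 37 ≥ 18 ✓; rating 1 < 3 ✗ → not eligible.
Remote Work Stipend — status temporary ✗ (requires full-time or part-time) → not eligible.

Annual Bonus Plan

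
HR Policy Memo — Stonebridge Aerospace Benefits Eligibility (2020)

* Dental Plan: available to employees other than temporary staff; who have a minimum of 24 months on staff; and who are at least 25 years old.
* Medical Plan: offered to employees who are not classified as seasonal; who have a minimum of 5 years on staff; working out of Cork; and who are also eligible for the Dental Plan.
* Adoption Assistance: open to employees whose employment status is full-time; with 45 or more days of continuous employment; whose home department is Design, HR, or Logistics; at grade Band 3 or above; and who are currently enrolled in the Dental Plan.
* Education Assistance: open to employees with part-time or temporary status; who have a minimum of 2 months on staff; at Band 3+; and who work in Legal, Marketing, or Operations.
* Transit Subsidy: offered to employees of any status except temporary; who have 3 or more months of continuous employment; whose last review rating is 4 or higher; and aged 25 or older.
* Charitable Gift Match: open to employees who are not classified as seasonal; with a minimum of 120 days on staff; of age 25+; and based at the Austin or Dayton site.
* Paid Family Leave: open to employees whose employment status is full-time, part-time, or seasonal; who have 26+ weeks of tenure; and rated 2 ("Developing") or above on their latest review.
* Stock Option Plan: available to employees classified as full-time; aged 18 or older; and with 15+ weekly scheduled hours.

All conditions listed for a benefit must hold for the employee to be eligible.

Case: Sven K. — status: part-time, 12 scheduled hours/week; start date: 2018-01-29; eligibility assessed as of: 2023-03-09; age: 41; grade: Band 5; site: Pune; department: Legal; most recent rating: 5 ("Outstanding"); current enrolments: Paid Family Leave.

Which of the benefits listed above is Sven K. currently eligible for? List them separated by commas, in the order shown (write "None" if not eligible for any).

Service from 2018-01-29 to 2023-03-09: 1865 days.
Dental Plan — status part-time ✓ (not excluded); service 1865 days ≥ 24 months (≈720 days) ✓; age 41 ≥ 25 ✓ → eligible.
Medical Plan — status part-time ✓ (not excluded); service 1865 days ≥ 5 years (≈1825 days) ✓; site Pune ✗ (not Cork) → not eligible.
Adoption Assistance — status part-time ✗ (requires full-time) → not eligible.
Education Assistance — status part-time ✓; service 1865 days ≥ 2 months (≈60 days) ✓; grade Band 5 ≥ Band 3 ✓; dept Legal ✓ → eligible.
Transit Subsidy — status part-time ✓ (not excluded); service 1865 days ≥ 3 months (≈90 days) ✓; rating 5 ≥ 4 ✓; age 41 ≥ 25 ✓ → eligible.
Charitable Gift Match — status part-time ✓ (not excluded); service 1865 days ≥ 120 days ✓; age 41 ≥ 25 ✓; site Pune ✗ (not Austin or Dayton) → not eligible.
Paid Family Leave — status part-time ✓; service 1865 days ≥ 26 weeks (≈182 days) ✓; rating 5 ≥ 2 ✓ → eligible.
Stock Option Plan — status part-time ✗ (requires full-time) → not eligible.

Dental Plan, Education Assistance, Transit Subsidy, Paid Family Leave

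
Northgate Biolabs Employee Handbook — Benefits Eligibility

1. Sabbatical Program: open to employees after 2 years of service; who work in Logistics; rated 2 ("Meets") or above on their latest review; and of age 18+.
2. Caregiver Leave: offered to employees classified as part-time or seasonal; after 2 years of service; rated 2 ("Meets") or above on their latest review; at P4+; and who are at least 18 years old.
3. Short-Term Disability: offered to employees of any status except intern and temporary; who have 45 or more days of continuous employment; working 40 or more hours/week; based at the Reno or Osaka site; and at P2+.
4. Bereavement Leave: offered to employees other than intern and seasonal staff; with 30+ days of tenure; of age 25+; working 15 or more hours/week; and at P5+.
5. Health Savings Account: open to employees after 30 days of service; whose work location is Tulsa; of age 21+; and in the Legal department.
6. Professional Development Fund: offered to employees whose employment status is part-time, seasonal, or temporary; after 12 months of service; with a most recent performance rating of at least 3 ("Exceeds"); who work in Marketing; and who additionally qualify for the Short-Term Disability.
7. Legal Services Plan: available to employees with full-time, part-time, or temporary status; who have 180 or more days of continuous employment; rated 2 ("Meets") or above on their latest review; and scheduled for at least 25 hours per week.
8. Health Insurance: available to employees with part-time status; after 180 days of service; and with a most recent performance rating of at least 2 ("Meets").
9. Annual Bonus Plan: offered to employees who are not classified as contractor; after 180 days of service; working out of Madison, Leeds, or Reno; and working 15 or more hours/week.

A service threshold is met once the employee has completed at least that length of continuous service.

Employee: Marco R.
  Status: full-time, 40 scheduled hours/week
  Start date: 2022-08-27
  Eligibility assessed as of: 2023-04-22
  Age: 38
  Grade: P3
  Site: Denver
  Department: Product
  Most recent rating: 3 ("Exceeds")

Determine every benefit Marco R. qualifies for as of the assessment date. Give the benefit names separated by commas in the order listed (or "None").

Service from 2022-08-27 to 2023-04-22: 238 days.
Sabbatical Program — service 238 days < 2 years (≈730 days) ✗ → not eligible.
Caregiver Leave — status full-time ✗ (requires part-time or seasonal) → not eligible.
Short-Term Disability — status full-time ✓ (not excluded); service 238 days ≥ 45 days ✓; 40 hrs/wk ≥ 40 ✓; site Denver ✗ (not Reno or Osaka) → not eligible.
Bereavement Leave — status full-time ✓ (not excluded); service 238 days ≥ 30 days ✓; age 38 ≥ 25 ✓; 40 hrs/wk ≥ 15 ✓; grade P3 < P5 ✗ → not eligible.
Health Savings Account — service 238 days ≥ 30 days ✓; site Denver ✗ (not Tulsa) → not eligible.
Professional Development Fund — status full-time ✗ (requires part-time, seasonal, or temporary) → not eligible.
Legal Services Plan — status full-time ✓; service 238 days ≥ 180 days ✓; rating 3 ≥ 2 ✓; 40 hrs/wk ≥ 25 ✓ → eligible.
Health Insurance — status full-time ✗ (requires part-time) → not eligible.
Annual Bonus Plan — status full-time ✓ (not excluded); service 238 days ≥ 180 days ✓; site Denver ✗ (not Madison, Leeds, or Reno) → not eligible.

Legal Services Plan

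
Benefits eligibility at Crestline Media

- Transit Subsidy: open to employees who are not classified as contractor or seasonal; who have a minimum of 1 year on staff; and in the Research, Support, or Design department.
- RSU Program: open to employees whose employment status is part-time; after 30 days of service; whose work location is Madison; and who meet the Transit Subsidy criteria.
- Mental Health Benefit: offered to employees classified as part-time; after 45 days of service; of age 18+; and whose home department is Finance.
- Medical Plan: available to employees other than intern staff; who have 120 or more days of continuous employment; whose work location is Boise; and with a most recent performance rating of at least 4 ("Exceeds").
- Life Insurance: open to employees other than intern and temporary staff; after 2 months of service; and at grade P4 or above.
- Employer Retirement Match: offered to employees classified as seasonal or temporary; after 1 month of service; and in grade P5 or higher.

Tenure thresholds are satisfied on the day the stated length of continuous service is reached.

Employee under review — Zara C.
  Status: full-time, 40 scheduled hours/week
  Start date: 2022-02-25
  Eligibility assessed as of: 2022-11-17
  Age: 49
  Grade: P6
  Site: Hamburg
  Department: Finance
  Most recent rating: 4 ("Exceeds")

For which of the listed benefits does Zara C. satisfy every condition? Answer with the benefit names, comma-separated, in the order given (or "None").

Service from 2022-02-25 to 2022-11-17: 265 days.
Transit Subsidy — status full-time ✓ (not excluded); service 265 days < 1 year (≈365 days) ✗ → not eligible.
RSU Program — status full-time ✗ (requires part-time) → not eligible.
Mental Health Benefit — status full-time ✗ (requires part-time) → not eligible.
Medical Plan — status full-time ✓ (not excluded); service 265 days ≥ 120 days ✓; site Hamburg ✗ (not Boise) → not eligible.
Life Insurance — status full-time ✓ (not excluded); service 265 days ≥ 2 months (≈60 days) ✓; grade P6 ≥ P4 ✓ → eligible.
Employer Retirement Match — status full-time ✗ (requires seasonal or temporary) → not eligible.

Life Insurance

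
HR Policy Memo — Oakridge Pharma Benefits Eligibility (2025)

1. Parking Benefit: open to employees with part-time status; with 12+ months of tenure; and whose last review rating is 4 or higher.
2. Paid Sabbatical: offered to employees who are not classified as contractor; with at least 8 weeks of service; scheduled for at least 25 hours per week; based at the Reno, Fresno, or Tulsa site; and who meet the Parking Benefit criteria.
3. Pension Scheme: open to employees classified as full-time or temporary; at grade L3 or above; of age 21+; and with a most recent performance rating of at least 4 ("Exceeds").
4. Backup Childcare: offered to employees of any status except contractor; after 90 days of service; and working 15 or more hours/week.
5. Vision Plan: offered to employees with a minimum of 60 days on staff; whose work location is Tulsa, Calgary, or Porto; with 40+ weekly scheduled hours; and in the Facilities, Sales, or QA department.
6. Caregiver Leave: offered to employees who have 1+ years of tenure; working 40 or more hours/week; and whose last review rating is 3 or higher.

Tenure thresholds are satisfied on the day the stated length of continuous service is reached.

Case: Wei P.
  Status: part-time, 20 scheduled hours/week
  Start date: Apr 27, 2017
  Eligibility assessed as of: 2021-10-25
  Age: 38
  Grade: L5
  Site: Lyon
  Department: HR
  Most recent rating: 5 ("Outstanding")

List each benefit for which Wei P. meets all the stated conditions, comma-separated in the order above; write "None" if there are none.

Parking Benefit, Backup Childcare

Service from Apr 27, 2017 to 2021-10-25: 1642 days.
Parking Benefit — status part-time ✓; service 1642 days ≥ 12 months (≈360 days) ✓; rating 5 ≥ 4 ✓ → eligible.
Paid Sabbatical — status part-time ✓ (not excluded); service 1642 days ≥ 8 weeks (≈56 days) ✓; 20 hrs/wk < 25 ✗ → not eligible.
Pension Scheme — status part-time ✗ (requires full-time or temporary) → not eligible.
Backup Childcare — status part-time ✓ (not excluded); service 1642 days ≥ 90 days ✓; 20 hrs/wk ≥ 15 ✓ → eligible.
Vision Plan — service 1642 days ≥ 60 days ✓; site Lyon ✗ (not Tulsa, Calgary, or Porto) → not eligible.
Caregiver Leave — service 1642 days ≥ 1 year (≈365 days) ✓; 20 hrs/wk < 40 ✗ → not eligible.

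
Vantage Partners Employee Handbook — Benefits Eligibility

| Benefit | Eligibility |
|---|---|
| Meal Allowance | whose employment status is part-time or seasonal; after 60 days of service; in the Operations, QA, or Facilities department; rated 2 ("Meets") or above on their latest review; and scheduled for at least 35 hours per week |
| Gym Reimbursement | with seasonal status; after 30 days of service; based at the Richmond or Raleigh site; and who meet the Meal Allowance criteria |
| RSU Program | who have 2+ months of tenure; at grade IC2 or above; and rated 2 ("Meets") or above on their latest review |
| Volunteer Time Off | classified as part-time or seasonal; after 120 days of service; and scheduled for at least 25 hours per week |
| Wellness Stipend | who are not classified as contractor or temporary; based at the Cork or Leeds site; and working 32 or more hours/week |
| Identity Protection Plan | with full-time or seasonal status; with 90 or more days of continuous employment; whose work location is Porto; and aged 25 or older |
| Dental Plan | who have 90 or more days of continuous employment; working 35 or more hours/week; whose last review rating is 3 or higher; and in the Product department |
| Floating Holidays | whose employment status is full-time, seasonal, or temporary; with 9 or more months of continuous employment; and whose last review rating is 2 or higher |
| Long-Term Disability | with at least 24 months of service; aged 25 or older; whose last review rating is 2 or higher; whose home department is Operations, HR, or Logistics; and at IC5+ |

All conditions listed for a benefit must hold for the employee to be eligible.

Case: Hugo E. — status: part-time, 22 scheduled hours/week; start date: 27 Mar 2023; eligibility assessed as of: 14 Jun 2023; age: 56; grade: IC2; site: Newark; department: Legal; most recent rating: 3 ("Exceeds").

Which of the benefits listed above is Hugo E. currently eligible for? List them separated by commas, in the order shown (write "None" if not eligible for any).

RSU Program

Service from 27 Mar 2023 to 14 Jun 2023: 79 days.
Meal Allowance — status part-time ✓; service 79 days ≥ 60 days ✓; dept Legal ✗ → not eligible.
Gym Reimbursement — status part-time ✗ (requires seasonal) → not eligible.
RSU Program — service 79 days ≥ 2 months (≈60 days) ✓; grade IC2 ≥ IC2 ✓; rating 3 ≥ 2 ✓ → eligible.
Volunteer Time Off — status part-time ✓; service 79 days < 120 days ✗ → not eligible.
Wellness Stipend — status part-time ✓ (not excluded); site Newark ✗ (not Cork or Leeds) → not eligible.
Identity Protection Plan — status part-time ✗ (requires full-time or seasonal) → not eligible.
Dental Plan — service 79 days < 90 days ✗ → not eligible.
Floating Holidays — status part-time ✗ (requires full-time, seasonal, or temporary) → not eligible.
Long-Term Disability — service 79 days < 24 months (≈720 days) ✗ → not eligible.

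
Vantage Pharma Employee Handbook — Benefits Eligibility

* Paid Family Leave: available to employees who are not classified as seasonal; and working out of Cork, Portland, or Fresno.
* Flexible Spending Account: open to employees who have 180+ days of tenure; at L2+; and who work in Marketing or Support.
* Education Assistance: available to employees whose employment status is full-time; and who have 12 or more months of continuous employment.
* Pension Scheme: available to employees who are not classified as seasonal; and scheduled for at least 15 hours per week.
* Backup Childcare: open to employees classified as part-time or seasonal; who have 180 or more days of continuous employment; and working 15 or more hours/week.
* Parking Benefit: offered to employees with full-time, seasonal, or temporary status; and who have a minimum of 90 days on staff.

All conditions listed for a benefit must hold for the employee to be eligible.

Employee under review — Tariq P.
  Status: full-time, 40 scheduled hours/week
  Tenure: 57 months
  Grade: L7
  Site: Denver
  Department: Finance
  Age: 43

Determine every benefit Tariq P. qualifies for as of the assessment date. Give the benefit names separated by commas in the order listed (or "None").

Paid Family Leave — status full-time ✓ (not excluded); site Denver ✗ (not Cork, Portland, or Fresno) → not eligible.
Flexible Spending Account — service 57 months ≥ 180 days ✓; grade L7 ≥ L2 ✓; dept Finance ✗ → not eligible.
Education Assistance — status full-time ✓; service 57 months ≥ 12 months ✓ → eligible.
Pension Scheme — status full-time ✓ (not excluded); 40 hrs/wk ≥ 15 ✓ → eligible.
Backup Childcare — status full-time ✗ (requires part-time or seasonal) → not eligible.
Parking Benefit — status full-time ✓; service 57 months ≥ 90 days ✓ → eligible.

Education Assistance, Pension Scheme, Parking Benefit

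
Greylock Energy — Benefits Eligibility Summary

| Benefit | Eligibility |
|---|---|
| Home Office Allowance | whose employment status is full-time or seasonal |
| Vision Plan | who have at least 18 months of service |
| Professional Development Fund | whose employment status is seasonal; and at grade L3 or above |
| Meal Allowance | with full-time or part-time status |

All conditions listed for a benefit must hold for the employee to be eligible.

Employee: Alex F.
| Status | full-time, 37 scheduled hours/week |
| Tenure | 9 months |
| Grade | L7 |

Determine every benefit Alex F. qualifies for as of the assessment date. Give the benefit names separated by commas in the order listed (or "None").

Home Office Allowance, Meal Allowance

Home Office Allowance — status full-time ✓ → eligible.
Vision Plan — service 9 months < 18 months ✗ → not eligible.
Professional Development Fund — status full-time ✗ (requires seasonal) → not eligible.
Meal Allowance — status full-time ✓ → eligible.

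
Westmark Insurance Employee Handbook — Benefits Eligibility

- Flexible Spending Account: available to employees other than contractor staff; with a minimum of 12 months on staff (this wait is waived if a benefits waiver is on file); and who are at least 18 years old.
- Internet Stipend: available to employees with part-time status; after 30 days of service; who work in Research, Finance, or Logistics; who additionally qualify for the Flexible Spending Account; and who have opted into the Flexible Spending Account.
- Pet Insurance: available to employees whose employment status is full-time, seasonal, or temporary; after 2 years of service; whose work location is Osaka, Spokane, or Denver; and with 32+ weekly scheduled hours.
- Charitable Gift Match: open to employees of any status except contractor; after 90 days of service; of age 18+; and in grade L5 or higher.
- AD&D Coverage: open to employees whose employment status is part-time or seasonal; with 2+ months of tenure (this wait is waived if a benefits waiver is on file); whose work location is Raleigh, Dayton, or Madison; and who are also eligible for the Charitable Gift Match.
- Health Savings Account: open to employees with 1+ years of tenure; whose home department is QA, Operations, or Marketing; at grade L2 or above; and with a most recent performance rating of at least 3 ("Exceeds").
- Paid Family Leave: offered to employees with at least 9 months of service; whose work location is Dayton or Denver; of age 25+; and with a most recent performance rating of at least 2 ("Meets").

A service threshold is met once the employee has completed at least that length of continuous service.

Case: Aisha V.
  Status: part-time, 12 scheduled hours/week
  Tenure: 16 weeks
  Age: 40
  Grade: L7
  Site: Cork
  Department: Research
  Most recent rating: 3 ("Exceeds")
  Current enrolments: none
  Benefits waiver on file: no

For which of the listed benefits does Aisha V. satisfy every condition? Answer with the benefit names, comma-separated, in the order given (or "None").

Flexible Spending Account — status part-time ✓ (not excluded); no waiver, service 16 weeks < 12 months (≈360 days) ✗ → not eligible.
Internet Stipend — status part-time ✓; service 16 weeks ≥ 30 days ✓; dept Research ✓; not eligible for Flexible Spending Account ✗ → not eligible.
Pet Insurance — status part-time ✗ (requires full-time, seasonal, or temporary) → not eligible.
Charitable Gift Match — status part-time ✓ (not excluded); service 16 weeks ≥ 90 days ✓; age 40 ≥ 18 ✓; grade L7 ≥ L5 ✓ → eligible.
AD&D Coverage — status part-time ✓; no waiver, service 16 weeks ≥ 2 months (≈60 days) ✓; site Cork ✗ (not Raleigh, Dayton, or Madison) → not eligible.
Health Savings Account — service 16 weeks < 1 year (≈365 days) ✗ → not eligible.
Paid Family Leave — service 16 weeks < 9 months (≈270 days) ✗ → not eligible.

Charitable Gift Match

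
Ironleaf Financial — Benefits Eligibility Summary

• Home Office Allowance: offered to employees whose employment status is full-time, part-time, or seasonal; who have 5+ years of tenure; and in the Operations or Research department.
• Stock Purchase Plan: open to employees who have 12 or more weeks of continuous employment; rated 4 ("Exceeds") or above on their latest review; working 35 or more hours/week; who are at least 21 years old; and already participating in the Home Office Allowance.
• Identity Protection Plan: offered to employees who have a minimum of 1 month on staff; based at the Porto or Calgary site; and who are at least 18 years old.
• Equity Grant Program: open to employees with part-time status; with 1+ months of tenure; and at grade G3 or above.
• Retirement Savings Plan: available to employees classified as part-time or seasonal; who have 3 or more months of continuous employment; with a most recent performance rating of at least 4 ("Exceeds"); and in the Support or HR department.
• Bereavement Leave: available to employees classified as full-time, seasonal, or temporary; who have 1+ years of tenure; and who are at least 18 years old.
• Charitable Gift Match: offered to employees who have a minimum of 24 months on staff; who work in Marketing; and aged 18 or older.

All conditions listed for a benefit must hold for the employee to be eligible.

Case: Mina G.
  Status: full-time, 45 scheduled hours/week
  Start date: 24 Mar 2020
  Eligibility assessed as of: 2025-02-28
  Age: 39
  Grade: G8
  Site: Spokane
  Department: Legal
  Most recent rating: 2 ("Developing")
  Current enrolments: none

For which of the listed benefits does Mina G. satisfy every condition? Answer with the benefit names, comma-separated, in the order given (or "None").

Service from 24 Mar 2020 to 2025-02-28: 1802 days.
Home Office Allowance — status full-time ✓; service 1802 days < 5 years (≈1825 days) ✗ → not eligible.
Stock Purchase Plan — service 1802 days ≥ 12 weeks (≈84 days) ✓; rating 2 < 4 ✗ → not eligible.
Identity Protection Plan — service 1802 days ≥ 1 month (≈30 days) ✓; site Spokane ✗ (not Porto or Calgary) → not eligible.
Equity Grant Program — status full-time ✗ (requires part-time) → not eligible.
Retirement Savings Plan — status full-time ✗ (requires part-time or seasonal) → not eligible.
Bereavement Leave — status full-time ✓; service 1802 days ≥ 1 year (≈365 days) ✓; age 39 ≥ 18 ✓ → eligible.
Charitable Gift Match — service 1802 days ≥ 24 months (≈720 days) ✓; dept Legal ✗ → not eligible.

Bereavement Leave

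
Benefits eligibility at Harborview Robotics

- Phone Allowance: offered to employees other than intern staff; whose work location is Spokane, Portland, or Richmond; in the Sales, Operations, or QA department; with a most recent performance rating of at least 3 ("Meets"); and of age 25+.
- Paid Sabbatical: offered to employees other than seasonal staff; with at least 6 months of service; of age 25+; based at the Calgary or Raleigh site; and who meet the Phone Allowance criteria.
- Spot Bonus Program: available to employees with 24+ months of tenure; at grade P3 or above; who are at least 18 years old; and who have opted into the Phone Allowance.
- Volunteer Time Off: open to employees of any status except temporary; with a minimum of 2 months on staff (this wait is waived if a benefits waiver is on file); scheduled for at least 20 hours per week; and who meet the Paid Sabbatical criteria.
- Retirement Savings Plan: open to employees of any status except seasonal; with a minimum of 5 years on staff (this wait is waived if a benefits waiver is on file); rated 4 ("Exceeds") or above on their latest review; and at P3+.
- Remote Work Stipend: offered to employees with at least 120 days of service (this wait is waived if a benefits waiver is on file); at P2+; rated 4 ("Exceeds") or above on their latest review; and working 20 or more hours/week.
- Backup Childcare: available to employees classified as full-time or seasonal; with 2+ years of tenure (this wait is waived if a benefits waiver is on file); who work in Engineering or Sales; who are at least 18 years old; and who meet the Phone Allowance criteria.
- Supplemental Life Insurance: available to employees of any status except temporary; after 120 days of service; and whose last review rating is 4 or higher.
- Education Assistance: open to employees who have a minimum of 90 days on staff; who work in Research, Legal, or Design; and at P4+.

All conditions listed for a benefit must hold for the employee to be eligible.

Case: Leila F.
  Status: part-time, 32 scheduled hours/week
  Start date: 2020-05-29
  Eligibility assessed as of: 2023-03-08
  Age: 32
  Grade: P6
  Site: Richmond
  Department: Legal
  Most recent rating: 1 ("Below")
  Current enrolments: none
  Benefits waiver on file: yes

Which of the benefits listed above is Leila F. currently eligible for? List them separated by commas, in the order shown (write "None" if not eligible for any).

Service from 2020-05-29 to 2023-03-08: 1013 days.
Phone Allowance — status part-time ✓ (not excluded); site Richmond ✓; dept Legal ✗ → not eligible.
Paid Sabbatical — status part-time ✓ (not excluded); service 1013 days ≥ 6 months (≈180 days) ✓; age 32 ≥ 25 ✓; site Richmond ✗ (not Calgary or Raleigh) → not eligible.
Spot Bonus Program — service 1013 days ≥ 24 months (≈720 days) ✓; grade P6 ≥ P3 ✓; age 32 ≥ 18 ✓; not enrolled in Phone Allowance ✗ → not eligible.
Volunteer Time Off — status part-time ✓ (not excluded); benefits waiver on file ✓; 32 hrs/wk ≥ 20 ✓; not eligible for Paid Sabbatical ✗ → not eligible.
Retirement Savings Plan — status part-time ✓ (not excluded); benefits waiver on file ✓; rating 1 < 4 ✗ → not eligible.
Remote Work Stipend — benefits waiver on file ✓; grade P6 ≥ P2 ✓; rating 1 < 4 ✗ → not eligible.
Backup Childcare — status part-time ✗ (requires full-time or seasonal) → not eligible.
Supplemental Life Insurance — status part-time ✓ (not excluded); service 1013 days ≥ 120 days ✓; rating 1 < 4 ✗ → not eligible.
Education Assistance — service 1013 days ≥ 90 days ✓; dept Legal ✓; grade P6 ≥ P4 ✓ → eligible.

Education Assistance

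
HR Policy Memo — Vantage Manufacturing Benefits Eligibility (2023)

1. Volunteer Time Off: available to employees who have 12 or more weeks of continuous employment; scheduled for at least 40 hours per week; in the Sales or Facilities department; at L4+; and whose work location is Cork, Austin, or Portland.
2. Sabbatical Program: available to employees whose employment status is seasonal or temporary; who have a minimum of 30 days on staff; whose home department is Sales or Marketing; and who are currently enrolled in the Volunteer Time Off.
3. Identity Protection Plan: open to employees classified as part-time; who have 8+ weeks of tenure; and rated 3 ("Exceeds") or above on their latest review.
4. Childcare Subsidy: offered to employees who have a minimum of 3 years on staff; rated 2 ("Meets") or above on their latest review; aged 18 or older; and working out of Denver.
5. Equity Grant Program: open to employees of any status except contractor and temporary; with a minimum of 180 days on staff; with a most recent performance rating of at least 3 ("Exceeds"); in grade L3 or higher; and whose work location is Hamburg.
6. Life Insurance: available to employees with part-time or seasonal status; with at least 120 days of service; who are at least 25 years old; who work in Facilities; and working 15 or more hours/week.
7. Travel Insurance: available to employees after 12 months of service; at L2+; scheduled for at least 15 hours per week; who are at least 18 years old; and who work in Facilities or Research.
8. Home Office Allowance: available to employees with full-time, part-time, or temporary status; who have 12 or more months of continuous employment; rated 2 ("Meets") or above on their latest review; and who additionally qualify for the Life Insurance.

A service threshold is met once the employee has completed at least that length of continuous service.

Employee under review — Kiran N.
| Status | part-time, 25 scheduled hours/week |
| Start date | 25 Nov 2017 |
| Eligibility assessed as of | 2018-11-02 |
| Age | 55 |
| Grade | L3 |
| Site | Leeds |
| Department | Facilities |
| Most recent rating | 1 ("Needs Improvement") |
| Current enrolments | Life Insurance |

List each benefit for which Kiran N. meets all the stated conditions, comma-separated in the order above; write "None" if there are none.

Service from 25 Nov 2017 to 2018-11-02: 342 days.
Volunteer Time Off — service 342 days ≥ 12 weeks (≈84 days) ✓; 25 hrs/wk < 40 ✗ → not eligible.
Sabbatical Program — status part-time ✗ (requires seasonal or temporary) → not eligible.
Identity Protection Plan — status part-time ✓; service 342 days ≥ 8 weeks (≈56 days) ✓; rating 1 < 3 ✗ → not eligible.
Childcare Subsidy — service 342 days < 3 years (≈1095 days) ✗ → not eligible.
Equity Grant Program — status part-time ✓ (not excluded); service 342 days ≥ 180 days ✓; rating 1 < 3 ✗ → not eligible.
Life Insurance — status part-time ✓; service 342 days ≥ 120 days ✓; age 55 ≥ 25 ✓; dept Facilities ✓; 25 hrs/wk ≥ 15 ✓ → eligible.
Travel Insurance — service 342 days < 12 months (≈360 days) ✗ → not eligible.
Home Office Allowance — status part-time ✓; service 342 days < 12 months (≈360 days) ✗ → not eligible.

Life Insurance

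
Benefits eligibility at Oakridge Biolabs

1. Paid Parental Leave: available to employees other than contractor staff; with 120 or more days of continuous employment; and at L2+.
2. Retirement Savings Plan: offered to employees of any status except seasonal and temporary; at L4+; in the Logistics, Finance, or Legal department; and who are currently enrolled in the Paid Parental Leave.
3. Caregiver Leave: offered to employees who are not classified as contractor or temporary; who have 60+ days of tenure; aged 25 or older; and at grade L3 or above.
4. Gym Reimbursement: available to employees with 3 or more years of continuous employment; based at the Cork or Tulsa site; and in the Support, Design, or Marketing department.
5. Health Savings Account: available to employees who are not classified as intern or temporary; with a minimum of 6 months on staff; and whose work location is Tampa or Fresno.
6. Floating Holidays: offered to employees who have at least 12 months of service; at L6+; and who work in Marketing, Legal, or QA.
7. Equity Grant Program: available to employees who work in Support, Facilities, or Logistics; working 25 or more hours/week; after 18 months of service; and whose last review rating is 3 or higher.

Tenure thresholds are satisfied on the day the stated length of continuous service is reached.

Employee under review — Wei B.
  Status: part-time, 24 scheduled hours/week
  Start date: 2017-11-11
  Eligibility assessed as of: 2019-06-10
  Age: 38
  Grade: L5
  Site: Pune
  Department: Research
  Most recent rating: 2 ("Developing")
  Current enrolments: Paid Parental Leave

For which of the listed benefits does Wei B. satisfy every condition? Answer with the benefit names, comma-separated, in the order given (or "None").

Paid Parental Leave, Caregiver Leave

Service from 2017-11-11 to 2019-06-10: 576 days.
Paid Parental Leave — status part-time ✓ (not excluded); service 576 days ≥ 120 days ✓; grade L5 ≥ L2 ✓ → eligible.
Retirement Savings Plan — status part-time ✓ (not excluded); grade L5 ≥ L4 ✓; dept Research ✗ → not eligible.
Caregiver Leave — status part-time ✓ (not excluded); service 576 days ≥ 60 days ✓; age 38 ≥ 25 ✓; grade L5 ≥ L3 ✓ → eligible.
Gym Reimbursement — service 576 days < 3 years (≈1095 days) ✗ → not eligible.
Health Savings Account — status part-time ✓ (not excluded); service 576 days ≥ 6 months (≈180 days) ✓; site Pune ✗ (not Tampa or Fresno) → not eligible.
Floating Holidays — service 576 days ≥ 12 months (≈360 days) ✓; grade L5 < L6 ✗ → not eligible.
Equity Grant Program — dept Research ✗ → not eligible.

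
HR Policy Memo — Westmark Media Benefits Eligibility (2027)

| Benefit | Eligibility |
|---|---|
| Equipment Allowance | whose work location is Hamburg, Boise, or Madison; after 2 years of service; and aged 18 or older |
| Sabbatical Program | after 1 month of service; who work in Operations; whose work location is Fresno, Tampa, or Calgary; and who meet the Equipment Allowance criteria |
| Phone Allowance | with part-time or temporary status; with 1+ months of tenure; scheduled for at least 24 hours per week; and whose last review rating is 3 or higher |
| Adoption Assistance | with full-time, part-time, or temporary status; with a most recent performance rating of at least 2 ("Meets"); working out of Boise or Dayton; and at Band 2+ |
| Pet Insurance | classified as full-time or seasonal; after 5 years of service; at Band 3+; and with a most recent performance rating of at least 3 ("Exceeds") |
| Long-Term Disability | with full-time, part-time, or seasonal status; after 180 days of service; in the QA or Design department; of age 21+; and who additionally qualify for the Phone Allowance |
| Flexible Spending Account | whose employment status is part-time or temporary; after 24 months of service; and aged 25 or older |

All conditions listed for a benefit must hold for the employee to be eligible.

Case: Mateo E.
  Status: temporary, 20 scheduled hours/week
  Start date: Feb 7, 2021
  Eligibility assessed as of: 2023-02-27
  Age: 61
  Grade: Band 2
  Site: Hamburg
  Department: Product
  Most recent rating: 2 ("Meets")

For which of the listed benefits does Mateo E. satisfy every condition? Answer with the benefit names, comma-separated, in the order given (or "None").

Equipment Allowance, Flexible Spending Account

Service from Feb 7, 2021 to 2023-02-27: 750 days.
Equipment Allowance — site Hamburg ✓; service 750 days ≥ 2 years (≈730 days) ✓; age 61 ≥ 18 ✓ → eligible.
Sabbatical Program — service 750 days ≥ 1 month (≈30 days) ✓; dept Product ✗ → not eligible.
Phone Allowance — status temporary ✓; service 750 days ≥ 1 month (≈30 days) ✓; 20 hrs/wk < 24 ✗ → not eligible.
Adoption Assistance — status temporary ✓; rating 2 ≥ 2 ✓; site Hamburg ✗ (not Boise or Dayton) → not eligible.
Pet Insurance — status temporary ✗ (requires full-time or seasonal) → not eligible.
Long-Term Disability — status temporary ✗ (requires full-time, part-time, or seasonal) → not eligible.
Flexible Spending Account — status temporary ✓; service 750 days ≥ 24 months (≈720 days) ✓; age 61 ≥ 25 ✓ → eligible.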